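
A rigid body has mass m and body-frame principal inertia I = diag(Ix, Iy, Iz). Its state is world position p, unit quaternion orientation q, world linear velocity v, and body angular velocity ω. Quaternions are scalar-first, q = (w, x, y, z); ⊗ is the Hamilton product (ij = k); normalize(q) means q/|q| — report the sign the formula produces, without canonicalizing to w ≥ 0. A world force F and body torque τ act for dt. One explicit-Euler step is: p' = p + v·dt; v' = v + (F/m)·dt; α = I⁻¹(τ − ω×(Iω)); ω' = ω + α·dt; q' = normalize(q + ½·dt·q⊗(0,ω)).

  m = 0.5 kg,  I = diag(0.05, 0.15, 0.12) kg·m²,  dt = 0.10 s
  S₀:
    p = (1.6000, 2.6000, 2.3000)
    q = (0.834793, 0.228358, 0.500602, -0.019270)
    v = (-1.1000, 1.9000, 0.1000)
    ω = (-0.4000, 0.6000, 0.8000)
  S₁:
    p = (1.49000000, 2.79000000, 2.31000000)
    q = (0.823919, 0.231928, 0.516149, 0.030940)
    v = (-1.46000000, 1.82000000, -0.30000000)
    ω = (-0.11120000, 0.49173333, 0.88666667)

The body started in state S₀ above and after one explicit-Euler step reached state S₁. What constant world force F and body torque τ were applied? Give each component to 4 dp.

F = (-1.8000, -0.4000, -2.0000)
τ = (0.1300, -0.1400, 0.0800)

velocity change Δv = (-0.36000000, -0.08000000, -0.40000000)
applied force F = (-1.8000, -0.4000, -2.0000)
ω₁ − ω₀ = (0.28880000, -0.10826667, 0.08666667)
τ = I·(Δω/dt) + ω₀×(Iω₀) = (0.1300, -0.1400, 0.0800)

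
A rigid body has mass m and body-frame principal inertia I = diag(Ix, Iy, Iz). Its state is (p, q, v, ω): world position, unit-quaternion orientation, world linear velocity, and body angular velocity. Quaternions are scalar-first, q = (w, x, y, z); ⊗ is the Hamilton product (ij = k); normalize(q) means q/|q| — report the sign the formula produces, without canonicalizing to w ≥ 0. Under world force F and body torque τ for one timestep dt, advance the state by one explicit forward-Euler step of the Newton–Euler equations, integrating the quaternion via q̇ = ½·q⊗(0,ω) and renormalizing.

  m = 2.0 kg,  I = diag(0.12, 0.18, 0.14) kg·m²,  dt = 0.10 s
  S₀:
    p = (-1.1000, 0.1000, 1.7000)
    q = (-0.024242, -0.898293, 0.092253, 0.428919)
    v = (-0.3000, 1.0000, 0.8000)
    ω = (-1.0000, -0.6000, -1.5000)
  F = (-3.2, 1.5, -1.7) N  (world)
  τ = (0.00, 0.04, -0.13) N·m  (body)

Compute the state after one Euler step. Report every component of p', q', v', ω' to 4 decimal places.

p' = (-1.1300, 0.2000, 1.7800)
q' = (-0.0341, -0.8871, 0.0041, 0.4602)
v' = (-0.4600, 1.0750, 0.7150)
ω' = (-0.9700, -0.5611, -1.6186)

linear accel F/m = (-1.6000, 0.7500, -0.8500)
p + v·dt = (-1.1300, 0.2000, 1.7800)
new velocity v' = (-0.4600, 1.0750, 0.7150)
(τ − ω×Iω)/I = (0.3000, 0.3889, -1.1857)
ω + α·dt = (-0.9700, -0.5611, -1.6186)
q⊗(0,ω) = (-0.1995627, 0.1432139, -1.7618133, 0.6675918)
q + ½dt·q⊗(0,ω), renormalized = (-0.0341, -0.8871, 0.0041, 0.4602)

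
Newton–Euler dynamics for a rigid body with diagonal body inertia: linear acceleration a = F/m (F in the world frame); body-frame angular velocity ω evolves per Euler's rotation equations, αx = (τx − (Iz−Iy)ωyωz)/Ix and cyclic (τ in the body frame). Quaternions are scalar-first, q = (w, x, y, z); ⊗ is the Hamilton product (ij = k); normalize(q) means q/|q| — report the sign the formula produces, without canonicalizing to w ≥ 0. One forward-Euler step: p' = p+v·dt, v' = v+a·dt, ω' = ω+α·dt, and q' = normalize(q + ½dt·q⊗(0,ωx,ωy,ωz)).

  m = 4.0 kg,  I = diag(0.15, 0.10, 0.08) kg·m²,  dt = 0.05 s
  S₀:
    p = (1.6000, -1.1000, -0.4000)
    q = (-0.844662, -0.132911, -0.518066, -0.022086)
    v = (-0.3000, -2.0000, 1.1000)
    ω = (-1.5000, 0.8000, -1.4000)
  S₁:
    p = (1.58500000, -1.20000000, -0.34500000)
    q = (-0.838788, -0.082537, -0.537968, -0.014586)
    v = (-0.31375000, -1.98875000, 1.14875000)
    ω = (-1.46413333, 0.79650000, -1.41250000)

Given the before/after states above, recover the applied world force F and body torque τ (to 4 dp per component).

rate change Δω = (0.03586667, -0.00350000, -0.01250000)
ω₀×(Iω₀) = (0.0224, 0.1470, 0.0600)
I·α + gyro = (0.1300, 0.1400, 0.0400)
velocity change Δv = (-0.01375000, 0.01125000, 0.04875000)
applied force F = (-1.1000, 0.9000, 3.9000)

F = (-1.1000, 0.9000, 3.9000)
τ = (0.1300, 0.1400, 0.0400)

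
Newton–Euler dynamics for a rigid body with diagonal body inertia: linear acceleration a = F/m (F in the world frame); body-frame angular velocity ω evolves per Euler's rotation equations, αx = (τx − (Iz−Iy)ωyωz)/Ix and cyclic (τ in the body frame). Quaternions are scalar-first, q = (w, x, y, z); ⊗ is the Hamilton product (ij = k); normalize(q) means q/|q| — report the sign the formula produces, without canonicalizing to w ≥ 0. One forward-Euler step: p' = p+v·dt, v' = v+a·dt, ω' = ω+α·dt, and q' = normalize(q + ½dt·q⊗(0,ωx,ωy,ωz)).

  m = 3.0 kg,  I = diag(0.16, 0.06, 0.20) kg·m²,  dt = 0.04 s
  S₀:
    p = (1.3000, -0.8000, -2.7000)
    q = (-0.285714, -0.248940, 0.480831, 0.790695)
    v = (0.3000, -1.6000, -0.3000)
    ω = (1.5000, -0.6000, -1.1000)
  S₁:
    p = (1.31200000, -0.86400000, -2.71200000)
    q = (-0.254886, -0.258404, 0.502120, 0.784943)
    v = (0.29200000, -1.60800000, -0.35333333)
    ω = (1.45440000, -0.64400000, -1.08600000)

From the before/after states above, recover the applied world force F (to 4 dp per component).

F = (-0.6000, -0.6000, -4.0000)

v₁ − v₀ = (-0.00800000, -0.00800000, -0.05333333)
m·(v₁−v₀)/dt = (-0.6000, -0.6000, -4.0000)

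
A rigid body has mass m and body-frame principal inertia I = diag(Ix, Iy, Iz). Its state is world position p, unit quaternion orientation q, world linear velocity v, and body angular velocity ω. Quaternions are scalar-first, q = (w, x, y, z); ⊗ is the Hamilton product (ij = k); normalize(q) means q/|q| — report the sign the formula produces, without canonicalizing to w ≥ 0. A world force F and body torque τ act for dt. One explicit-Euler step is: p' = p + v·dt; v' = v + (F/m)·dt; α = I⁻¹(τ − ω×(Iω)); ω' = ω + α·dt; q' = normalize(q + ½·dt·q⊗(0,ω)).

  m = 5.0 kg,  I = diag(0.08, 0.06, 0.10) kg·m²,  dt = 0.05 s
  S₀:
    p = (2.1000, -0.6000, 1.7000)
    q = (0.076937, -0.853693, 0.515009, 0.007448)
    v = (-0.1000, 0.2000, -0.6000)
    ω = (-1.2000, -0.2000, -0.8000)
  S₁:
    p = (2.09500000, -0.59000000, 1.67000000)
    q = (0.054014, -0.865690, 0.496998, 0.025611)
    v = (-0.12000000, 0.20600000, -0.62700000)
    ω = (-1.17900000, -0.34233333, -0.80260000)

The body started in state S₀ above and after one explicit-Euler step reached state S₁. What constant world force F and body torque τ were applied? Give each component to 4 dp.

F = (-2.0000, 0.6000, -2.7000)
τ = (0.0400, -0.1900, -0.0100)

velocity change Δv = (-0.02000000, 0.00600000, -0.02700000)
F = m·Δv/dt = (-2.0000, 0.6000, -2.7000)
rate change Δω = (0.02100000, -0.14233333, -0.00260000)
ω₀×(Iω₀) = (0.0064, -0.0192, -0.0048)
applied torque τ = (0.0400, -0.1900, -0.0100)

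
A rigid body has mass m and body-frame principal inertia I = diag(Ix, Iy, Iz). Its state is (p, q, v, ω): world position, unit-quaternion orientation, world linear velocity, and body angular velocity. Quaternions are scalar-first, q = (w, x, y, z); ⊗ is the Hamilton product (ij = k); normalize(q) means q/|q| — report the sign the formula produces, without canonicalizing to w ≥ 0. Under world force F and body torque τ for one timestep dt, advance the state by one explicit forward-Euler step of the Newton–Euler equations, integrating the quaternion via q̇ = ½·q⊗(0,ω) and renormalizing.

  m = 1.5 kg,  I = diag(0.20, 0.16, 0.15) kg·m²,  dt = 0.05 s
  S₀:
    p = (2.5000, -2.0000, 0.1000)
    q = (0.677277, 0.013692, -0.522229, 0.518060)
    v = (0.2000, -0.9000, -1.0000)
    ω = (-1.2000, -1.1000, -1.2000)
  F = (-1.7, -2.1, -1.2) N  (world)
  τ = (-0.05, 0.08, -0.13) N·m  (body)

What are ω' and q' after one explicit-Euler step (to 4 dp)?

α = I⁻¹(τ − ω×Iω) = (-0.1840, 0.0500, -0.5147)
ω + α·dt = (-1.2092, -1.0975, -1.2257)
2q̇ = q⊗(0,ω) = (0.0636505, 0.3838084, -1.3502463, -1.4544684)
updated quaternion q' = (0.6780, 0.0233, -0.5553, 0.4811)

ω' = (-1.2092, -1.0975, -1.2257)
q' = (0.6780, 0.0233, -0.5553, 0.4811)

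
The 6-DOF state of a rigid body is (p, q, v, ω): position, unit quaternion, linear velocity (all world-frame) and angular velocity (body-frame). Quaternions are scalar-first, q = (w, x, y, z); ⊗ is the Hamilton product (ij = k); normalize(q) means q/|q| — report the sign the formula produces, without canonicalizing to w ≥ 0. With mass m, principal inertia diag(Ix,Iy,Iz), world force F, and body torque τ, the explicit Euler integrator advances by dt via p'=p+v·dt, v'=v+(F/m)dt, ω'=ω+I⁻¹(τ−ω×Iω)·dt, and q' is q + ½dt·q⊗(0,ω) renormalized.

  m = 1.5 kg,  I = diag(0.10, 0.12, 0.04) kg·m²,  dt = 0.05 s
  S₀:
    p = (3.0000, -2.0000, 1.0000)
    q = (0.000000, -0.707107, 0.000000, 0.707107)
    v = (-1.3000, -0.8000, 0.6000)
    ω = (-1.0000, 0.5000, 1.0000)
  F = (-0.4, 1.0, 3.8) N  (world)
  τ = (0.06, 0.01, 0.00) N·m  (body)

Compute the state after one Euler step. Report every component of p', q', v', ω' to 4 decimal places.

α = I⁻¹(τ − ω×Iω) = (1.0000, 0.5833, 0.2500)
new body rate ω' = (-0.9500, 0.5292, 1.0125)
q⊗(0,ω) = (-1.4142140, -0.3535535, 0.0000000, -0.3535535)
q' = normalize(q + ½dt·q⊗(0,ω)) = (-0.0353, -0.7154, 0.0000, 0.6978)
a = F/m = (-0.2667, 0.6667, 2.5333)
new position p' = (2.9350, -2.0400, 1.0300)
new velocity v' = (-1.3133, -0.7667, 0.7267)

p' = (2.9350, -2.0400, 1.0300)
q' = (-0.0353, -0.7154, 0.0000, 0.6978)
v' = (-1.3133, -0.7667, 0.7267)
ω' = (-0.9500, 0.5292, 1.0125)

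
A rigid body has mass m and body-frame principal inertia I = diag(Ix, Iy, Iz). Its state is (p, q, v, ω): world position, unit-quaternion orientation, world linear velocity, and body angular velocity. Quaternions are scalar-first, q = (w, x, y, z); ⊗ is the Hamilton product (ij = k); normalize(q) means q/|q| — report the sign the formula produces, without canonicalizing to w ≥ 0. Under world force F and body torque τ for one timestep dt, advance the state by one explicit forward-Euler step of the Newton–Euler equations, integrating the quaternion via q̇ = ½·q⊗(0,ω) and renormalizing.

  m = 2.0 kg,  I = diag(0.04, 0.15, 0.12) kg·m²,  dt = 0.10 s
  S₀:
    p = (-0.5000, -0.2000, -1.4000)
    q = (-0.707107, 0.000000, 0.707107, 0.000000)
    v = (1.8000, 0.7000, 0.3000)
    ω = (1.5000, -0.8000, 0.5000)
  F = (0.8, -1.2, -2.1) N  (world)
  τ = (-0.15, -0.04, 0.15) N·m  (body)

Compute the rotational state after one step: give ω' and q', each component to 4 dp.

(τ − ω×Iω)/I = (-4.0500, 0.1333, 2.3500)
ω + α·dt = (1.0950, -0.7867, 0.7350)
q⊗(0,ω) = (0.5656856, -0.7071070, 0.5656856, -1.4142140)
updated quaternion q' = (-0.6762, -0.0352, 0.7325, -0.0704)

ω' = (1.0950, -0.7867, 0.7350)
q' = (-0.6762, -0.0352, 0.7325, -0.0704)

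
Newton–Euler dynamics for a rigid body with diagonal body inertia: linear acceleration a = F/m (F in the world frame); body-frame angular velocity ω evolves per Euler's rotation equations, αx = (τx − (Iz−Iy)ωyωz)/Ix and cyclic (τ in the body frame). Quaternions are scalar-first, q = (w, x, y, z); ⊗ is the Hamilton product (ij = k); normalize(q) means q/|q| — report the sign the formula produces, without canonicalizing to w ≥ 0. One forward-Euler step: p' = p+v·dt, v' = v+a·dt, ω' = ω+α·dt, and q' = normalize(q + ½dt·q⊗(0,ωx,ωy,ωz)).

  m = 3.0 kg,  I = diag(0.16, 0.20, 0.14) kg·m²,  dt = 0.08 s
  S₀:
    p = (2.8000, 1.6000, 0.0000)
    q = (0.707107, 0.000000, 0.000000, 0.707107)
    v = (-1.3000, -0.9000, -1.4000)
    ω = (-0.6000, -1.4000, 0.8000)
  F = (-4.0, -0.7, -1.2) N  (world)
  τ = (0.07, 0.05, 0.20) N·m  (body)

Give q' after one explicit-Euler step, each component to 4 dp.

q' = (0.6829, 0.0226, -0.0564, 0.7280)

2q̇ = q⊗(0,ω) = (-0.5656856, 0.5656856, -1.4142140, 0.5656856)
q + ½dt·q⊗(0,ω), renormalized = (0.6829, 0.0226, -0.0564, 0.7280)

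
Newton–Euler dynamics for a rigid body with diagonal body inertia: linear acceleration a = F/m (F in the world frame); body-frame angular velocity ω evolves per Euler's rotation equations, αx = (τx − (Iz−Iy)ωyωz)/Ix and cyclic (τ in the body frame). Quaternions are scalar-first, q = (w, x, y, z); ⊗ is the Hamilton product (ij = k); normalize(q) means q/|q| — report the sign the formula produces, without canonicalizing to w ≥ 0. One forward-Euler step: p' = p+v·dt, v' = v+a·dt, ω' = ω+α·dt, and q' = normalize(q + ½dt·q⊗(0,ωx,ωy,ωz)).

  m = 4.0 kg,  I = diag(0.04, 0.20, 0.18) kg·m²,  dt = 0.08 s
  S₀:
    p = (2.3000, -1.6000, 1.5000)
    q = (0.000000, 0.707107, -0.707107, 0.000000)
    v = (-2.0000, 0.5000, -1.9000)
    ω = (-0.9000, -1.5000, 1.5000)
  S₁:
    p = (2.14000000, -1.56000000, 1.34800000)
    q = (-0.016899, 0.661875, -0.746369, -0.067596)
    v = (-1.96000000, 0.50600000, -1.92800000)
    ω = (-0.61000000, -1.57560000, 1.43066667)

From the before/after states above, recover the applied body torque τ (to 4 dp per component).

τ = (0.1900, 0.0000, 0.0600)

rate change Δω = (0.29000000, -0.07560000, -0.06933333)
τ = I·(Δω/dt) + ω₀×(Iω₀) = (0.1900, 0.0000, 0.0600)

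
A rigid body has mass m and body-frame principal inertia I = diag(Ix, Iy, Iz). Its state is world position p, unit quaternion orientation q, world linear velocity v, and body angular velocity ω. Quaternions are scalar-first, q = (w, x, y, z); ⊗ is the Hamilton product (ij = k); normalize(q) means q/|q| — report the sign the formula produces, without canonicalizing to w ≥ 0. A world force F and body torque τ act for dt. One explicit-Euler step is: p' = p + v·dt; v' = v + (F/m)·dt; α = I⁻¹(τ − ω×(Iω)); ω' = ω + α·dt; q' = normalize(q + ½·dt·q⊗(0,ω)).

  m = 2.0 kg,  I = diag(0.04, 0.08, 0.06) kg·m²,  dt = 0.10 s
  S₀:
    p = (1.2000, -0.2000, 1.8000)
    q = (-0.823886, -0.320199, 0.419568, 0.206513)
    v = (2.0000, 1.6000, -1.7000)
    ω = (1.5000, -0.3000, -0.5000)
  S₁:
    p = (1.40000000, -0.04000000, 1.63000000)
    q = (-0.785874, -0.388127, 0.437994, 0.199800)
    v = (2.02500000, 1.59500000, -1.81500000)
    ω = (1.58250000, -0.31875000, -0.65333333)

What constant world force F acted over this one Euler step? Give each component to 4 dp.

Δv = v₁−v₀ = (0.02500000, -0.00500000, -0.11500000)
applied force F = (0.5000, -0.1000, -2.3000)

F = (0.5000, -0.1000, -2.3000)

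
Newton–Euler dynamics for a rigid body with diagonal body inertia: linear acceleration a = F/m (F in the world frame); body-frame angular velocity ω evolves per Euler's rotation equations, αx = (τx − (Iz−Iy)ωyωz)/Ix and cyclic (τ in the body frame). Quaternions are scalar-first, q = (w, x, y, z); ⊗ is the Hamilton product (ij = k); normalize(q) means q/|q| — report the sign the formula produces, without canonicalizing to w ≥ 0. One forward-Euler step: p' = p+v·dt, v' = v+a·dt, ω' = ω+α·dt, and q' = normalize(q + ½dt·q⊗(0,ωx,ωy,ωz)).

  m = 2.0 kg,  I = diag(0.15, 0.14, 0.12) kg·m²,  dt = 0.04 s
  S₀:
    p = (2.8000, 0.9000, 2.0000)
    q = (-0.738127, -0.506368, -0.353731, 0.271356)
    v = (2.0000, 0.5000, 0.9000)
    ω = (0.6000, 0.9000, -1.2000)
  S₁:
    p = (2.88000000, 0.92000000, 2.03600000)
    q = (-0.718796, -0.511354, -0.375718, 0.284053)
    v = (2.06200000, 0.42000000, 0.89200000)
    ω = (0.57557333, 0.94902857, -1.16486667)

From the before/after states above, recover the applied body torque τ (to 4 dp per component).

ω₁ − ω₀ = (-0.02442667, 0.04902857, 0.03513333)
ω₀×(Iω₀) = (0.0216, -0.0216, -0.0054)
I·α + gyro = (-0.0700, 0.1500, 0.1000)

τ = (-0.0700, 0.1500, 0.1000)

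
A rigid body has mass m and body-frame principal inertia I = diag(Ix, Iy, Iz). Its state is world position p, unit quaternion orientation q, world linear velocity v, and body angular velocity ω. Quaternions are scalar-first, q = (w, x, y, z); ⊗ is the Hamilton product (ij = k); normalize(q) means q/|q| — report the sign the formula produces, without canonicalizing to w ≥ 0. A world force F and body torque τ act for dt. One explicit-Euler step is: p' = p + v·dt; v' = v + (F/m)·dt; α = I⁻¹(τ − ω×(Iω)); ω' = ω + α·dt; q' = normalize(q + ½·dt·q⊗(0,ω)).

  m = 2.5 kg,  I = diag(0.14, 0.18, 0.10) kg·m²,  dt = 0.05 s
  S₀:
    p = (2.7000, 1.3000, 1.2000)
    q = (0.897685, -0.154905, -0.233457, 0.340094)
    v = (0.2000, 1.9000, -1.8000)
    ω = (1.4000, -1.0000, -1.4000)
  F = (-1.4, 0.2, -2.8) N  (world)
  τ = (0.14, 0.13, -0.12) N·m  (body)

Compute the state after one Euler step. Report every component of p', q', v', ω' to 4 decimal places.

a = F/m = (-0.5600, 0.0800, -1.1200)
p' = p + v·dt = (2.7100, 1.3950, 1.1100)
new velocity v' = (0.1720, 1.9040, -1.8560)
ω×(Iω) gyroscopic = (-0.1120, -0.0784, -0.0560)
α = I⁻¹(τ − ω×Iω) = (1.8000, 1.1578, -0.6400)
new body rate ω' = (1.4900, -0.9421, -1.4320)
Hamilton product q⊗(0,ω) = (0.4595416, 1.9236928, -0.6384204, -0.7750142)
q + ½dt·q⊗(0,ω), renormalized = (0.9078, -0.1066, -0.2490, 0.3202)

p' = (2.7100, 1.3950, 1.1100)
q' = (0.9078, -0.1066, -0.2490, 0.3202)
v' = (0.1720, 1.9040, -1.8560)
ω' = (1.4900, -0.9421, -1.4320)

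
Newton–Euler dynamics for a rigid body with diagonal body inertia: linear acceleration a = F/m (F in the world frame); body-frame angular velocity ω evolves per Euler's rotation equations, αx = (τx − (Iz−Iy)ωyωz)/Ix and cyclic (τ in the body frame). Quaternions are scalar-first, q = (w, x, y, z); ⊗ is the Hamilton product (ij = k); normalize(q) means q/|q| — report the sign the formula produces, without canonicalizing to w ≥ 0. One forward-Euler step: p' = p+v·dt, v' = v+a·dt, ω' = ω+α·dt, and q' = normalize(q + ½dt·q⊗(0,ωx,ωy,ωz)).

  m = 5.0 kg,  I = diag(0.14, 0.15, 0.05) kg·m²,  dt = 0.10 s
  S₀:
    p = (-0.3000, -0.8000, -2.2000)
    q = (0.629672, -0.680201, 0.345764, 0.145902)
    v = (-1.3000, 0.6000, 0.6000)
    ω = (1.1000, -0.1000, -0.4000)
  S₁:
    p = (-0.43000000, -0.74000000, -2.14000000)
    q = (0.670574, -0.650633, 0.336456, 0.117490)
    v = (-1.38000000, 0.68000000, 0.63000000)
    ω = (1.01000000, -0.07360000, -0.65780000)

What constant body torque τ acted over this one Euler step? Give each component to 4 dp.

rate change Δω = (-0.09000000, 0.02640000, -0.25780000)
gyro term ω₀×Iω₀ = (-0.0040, -0.0396, -0.0011)
applied torque τ = (-0.1300, 0.0000, -0.1300)

τ = (-0.1300, 0.0000, -0.1300)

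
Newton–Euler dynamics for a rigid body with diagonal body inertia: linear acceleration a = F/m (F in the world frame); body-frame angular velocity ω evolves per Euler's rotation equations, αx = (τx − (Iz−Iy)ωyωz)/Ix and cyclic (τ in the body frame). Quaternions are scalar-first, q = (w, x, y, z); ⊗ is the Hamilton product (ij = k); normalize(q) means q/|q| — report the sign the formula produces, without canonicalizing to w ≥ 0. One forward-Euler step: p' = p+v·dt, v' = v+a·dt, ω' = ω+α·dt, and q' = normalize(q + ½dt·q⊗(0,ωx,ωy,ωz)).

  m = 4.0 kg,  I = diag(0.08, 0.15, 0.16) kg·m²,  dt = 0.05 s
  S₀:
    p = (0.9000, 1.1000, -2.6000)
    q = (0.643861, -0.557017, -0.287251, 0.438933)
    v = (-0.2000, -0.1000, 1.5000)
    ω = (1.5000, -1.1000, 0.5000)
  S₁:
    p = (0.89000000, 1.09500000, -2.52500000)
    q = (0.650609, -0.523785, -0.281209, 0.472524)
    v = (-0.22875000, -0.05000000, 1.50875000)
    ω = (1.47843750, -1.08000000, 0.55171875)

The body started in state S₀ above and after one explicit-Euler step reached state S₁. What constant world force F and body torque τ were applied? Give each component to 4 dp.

F = (-2.3000, 4.0000, 0.7000)
τ = (-0.0400, 0.0000, 0.0500)

ω₁ − ω₀ = (-0.02156250, 0.02000000, 0.05171875)
ω₀×(Iω₀) = (-0.0055, -0.0600, -0.1155)
applied torque τ = (-0.0400, 0.0000, 0.0500)
v₁ − v₀ = (-0.02875000, 0.05000000, 0.00875000)
applied force F = (-2.3000, 4.0000, 0.7000)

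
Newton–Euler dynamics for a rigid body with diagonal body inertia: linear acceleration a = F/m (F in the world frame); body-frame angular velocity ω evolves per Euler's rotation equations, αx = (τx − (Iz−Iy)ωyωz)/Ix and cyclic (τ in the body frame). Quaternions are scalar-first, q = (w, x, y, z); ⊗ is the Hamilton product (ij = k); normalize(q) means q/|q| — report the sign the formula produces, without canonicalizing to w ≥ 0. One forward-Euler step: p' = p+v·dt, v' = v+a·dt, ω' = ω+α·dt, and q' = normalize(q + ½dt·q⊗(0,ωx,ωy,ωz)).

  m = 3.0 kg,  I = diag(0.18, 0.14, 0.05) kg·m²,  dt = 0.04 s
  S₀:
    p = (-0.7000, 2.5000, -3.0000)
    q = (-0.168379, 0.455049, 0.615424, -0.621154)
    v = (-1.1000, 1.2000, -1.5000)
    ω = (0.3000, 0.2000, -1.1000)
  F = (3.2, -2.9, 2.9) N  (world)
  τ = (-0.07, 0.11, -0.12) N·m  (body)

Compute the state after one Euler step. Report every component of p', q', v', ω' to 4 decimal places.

ω×(Iω) gyroscopic = (0.0198, -0.0429, -0.0024)
(τ − ω×Iω)/I = (-0.4989, 1.0921, -2.3520)
new body rate ω' = (0.2800, 0.2437, -1.1941)
2q̇ = q⊗(0,ω) = (-0.9428689, -0.6032493, 0.2805319, 0.0915995)
updated quaternion q' = (-0.1872, 0.4429, 0.6209, -0.6192)
new position p' = (-0.7440, 2.5480, -3.0600)
v + (F/m)dt = (-1.0573, 1.1613, -1.4613)

p' = (-0.7440, 2.5480, -3.0600)
q' = (-0.1872, 0.4429, 0.6209, -0.6192)
v' = (-1.0573, 1.1613, -1.4613)
ω' = (0.2800, 0.2437, -1.1941)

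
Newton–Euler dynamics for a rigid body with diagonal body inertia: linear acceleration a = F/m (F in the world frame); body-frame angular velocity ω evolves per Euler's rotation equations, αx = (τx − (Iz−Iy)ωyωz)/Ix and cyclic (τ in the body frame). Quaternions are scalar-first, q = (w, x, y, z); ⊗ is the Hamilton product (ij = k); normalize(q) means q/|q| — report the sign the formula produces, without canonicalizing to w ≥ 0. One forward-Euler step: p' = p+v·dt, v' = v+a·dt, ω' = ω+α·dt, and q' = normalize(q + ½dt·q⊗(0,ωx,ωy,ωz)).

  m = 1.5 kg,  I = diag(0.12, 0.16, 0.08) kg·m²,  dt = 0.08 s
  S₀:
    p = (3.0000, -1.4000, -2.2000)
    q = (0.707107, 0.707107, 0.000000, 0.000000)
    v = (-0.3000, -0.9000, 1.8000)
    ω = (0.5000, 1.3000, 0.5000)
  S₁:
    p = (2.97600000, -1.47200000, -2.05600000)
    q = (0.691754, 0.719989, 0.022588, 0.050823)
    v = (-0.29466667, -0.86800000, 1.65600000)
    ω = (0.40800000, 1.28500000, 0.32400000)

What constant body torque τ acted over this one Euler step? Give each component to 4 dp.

Δω = ω₁−ω₀ = (-0.09200000, -0.01500000, -0.17600000)
τ = I·(Δω/dt) + ω₀×(Iω₀) = (-0.1900, -0.0200, -0.1500)

τ = (-0.1900, -0.0200, -0.1500)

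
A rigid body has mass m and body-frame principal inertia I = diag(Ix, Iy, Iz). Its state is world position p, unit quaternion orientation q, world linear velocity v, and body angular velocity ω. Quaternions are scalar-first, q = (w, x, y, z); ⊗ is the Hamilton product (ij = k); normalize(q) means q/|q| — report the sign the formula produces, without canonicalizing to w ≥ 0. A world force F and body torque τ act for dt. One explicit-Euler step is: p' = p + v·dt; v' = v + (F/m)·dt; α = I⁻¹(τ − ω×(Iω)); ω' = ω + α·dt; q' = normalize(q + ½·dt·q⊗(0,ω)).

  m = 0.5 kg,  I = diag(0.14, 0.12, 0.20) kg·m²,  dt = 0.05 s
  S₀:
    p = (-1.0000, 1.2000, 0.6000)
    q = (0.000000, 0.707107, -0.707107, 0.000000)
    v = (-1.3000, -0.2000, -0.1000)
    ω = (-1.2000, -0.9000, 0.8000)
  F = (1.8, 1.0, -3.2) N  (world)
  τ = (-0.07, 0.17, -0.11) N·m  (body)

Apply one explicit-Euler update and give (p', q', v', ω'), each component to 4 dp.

p' = (-1.0650, 1.1900, 0.5950)
q' = (0.0053, 0.6923, -0.7206, -0.0371)
v' = (-1.1200, -0.1000, -0.4200)
ω' = (-1.2044, -0.8532, 0.7779)

precession coupling ω×(Iω) = (-0.0576, 0.0576, -0.0216)
(τ − ω×Iω)/I = (-0.0886, 0.9367, -0.4420)
ω' = ω + α·dt = (-1.2044, -0.8532, 0.7779)
q⊗(0,ω) = (0.2121321, -0.5656856, -0.5656856, -1.4849247)
q' = normalize(q + ½dt·q⊗(0,ω)) = (0.0053, 0.6923, -0.7206, -0.0371)
a = (3.6000, 2.0000, -6.4000)
p + v·dt = (-1.0650, 1.1900, 0.5950)
new velocity v' = (-1.1200, -0.1000, -0.4200)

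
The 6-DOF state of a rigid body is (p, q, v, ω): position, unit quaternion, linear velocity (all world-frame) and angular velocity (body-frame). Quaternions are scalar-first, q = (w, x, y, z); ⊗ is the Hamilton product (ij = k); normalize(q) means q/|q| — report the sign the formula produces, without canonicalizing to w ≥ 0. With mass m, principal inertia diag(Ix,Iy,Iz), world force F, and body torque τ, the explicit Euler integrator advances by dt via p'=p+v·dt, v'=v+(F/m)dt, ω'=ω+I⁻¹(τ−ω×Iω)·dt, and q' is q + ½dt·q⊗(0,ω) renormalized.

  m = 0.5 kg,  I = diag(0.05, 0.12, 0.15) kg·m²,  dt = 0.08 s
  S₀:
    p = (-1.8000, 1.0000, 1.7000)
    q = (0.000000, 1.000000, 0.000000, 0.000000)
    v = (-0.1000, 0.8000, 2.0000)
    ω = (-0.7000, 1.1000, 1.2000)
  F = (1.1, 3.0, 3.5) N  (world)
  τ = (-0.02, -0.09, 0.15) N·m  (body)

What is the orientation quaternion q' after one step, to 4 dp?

2q̇ = q⊗(0,ω) = (0.7000000, 0.0000000, -1.2000000, 1.1000000)
q + ½dt·q⊗(0,ω), renormalized = (0.0279, 0.9975, -0.0479, 0.0439)

q' = (0.0279, 0.9975, -0.0479, 0.0439)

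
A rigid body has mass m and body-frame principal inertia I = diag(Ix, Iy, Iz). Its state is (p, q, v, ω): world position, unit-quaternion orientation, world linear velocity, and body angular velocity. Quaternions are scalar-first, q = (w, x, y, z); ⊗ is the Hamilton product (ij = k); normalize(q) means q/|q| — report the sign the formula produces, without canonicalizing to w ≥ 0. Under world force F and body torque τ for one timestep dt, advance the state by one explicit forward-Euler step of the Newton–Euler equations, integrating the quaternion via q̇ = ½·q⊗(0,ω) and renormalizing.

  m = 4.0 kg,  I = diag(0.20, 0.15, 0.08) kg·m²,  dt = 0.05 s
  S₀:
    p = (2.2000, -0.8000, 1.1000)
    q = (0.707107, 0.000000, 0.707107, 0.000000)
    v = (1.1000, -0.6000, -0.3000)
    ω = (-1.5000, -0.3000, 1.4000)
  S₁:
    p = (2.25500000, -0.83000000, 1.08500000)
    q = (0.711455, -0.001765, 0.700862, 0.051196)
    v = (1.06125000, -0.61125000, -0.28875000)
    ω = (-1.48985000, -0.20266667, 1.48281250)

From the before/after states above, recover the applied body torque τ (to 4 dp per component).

ω₁ − ω₀ = (0.01015000, 0.09733333, 0.08281250)
applied torque τ = (0.0700, 0.0400, 0.1100)

τ = (0.0700, 0.0400, 0.1100)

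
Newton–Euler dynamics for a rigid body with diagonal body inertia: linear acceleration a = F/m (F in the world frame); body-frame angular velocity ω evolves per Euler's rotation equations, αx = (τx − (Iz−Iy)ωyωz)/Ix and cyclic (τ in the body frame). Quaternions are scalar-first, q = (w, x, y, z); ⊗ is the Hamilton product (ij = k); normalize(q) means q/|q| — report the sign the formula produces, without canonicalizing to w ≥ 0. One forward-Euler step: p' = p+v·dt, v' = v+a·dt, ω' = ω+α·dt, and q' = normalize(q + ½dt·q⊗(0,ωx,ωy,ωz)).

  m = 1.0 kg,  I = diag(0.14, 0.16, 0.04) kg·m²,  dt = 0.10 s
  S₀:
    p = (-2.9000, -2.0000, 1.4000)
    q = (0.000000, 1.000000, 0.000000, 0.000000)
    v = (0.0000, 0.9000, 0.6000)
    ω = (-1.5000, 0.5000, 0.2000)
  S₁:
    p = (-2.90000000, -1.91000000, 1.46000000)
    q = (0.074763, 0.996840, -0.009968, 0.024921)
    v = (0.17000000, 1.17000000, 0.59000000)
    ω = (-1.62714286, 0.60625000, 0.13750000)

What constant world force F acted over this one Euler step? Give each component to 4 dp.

F = (1.7000, 2.7000, -0.1000)

v₁ − v₀ = (0.17000000, 0.27000000, -0.01000000)
applied force F = (1.7000, 2.7000, -0.1000)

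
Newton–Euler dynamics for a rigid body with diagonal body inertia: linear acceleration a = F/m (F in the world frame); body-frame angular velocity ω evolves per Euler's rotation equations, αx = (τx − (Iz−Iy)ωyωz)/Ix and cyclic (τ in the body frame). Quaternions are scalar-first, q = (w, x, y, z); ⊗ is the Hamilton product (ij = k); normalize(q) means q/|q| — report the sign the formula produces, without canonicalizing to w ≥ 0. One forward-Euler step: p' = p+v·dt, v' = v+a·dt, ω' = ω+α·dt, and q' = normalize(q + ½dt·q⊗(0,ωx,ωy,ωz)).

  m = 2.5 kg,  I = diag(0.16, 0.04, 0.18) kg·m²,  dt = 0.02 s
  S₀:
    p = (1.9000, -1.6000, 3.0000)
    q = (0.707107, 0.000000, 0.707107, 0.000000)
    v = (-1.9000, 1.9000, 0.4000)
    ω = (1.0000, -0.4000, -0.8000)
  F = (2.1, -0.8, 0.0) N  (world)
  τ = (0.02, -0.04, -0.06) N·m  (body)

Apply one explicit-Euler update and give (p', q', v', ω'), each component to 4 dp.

new position p' = (1.8620, -1.5620, 3.0080)
new velocity v' = (-1.8832, 1.8936, 0.4000)
ω×(Iω) gyroscopic = (0.0448, 0.0160, 0.0480)
α = I⁻¹(τ − ω×Iω) = (-0.1550, -1.4000, -0.6000)
new body rate ω' = (0.9969, -0.4280, -0.8120)
2q̇ = q⊗(0,ω) = (0.2828428, 0.1414214, -0.2828428, -1.2727926)
q + ½dt·q⊗(0,ω), renormalized = (0.7099, 0.0014, 0.7042, -0.0127)

p' = (1.8620, -1.5620, 3.0080)
q' = (0.7099, 0.0014, 0.7042, -0.0127)
v' = (-1.8832, 1.8936, 0.4000)
ω' = (0.9969, -0.4280, -0.8120)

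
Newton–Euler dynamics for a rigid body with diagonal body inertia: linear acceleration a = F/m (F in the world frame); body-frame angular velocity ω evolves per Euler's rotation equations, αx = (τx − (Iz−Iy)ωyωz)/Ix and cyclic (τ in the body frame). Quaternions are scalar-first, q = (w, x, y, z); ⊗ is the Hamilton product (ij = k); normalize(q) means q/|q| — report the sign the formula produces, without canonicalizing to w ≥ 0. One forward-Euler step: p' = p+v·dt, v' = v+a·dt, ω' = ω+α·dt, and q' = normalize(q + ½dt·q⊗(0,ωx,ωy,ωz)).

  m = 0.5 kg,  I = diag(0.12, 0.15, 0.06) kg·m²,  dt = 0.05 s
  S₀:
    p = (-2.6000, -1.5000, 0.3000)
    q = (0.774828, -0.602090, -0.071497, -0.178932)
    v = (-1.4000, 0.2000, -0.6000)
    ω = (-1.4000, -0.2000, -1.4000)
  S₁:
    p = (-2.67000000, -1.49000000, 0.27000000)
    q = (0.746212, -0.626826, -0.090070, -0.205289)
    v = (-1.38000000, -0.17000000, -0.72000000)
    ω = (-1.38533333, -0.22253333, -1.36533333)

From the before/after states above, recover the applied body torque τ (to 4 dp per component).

τ = (0.0100, 0.0500, 0.0500)

rate change Δω = (0.01466667, -0.02253333, 0.03466667)
ω₀×(Iω₀) = (-0.0252, 0.1176, 0.0084)
τ = I·(Δω/dt) + ω₀×(Iω₀) = (0.0100, 0.0500, 0.0500)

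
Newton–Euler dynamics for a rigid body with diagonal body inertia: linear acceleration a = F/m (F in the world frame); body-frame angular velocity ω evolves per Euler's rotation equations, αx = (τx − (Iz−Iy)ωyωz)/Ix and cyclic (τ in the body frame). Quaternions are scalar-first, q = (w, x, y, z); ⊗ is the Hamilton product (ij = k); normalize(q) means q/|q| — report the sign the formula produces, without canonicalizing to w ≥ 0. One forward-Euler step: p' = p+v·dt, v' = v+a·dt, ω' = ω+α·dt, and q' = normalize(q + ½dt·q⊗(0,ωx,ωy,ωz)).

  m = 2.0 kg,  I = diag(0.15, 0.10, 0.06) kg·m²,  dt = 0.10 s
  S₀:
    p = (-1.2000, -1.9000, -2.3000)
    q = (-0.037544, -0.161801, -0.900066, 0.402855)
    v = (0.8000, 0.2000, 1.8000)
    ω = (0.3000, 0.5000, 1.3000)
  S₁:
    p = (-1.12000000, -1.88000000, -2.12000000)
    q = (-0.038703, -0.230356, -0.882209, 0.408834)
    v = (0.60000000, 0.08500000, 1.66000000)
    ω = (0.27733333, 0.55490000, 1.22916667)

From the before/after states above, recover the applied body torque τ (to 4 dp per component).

τ = (-0.0600, 0.0900, -0.0500)

ω₁ − ω₀ = (-0.02266667, 0.05490000, -0.07083333)
gyro term ω₀×Iω₀ = (-0.0260, 0.0351, -0.0075)
I·α + gyro = (-0.0600, 0.0900, -0.0500)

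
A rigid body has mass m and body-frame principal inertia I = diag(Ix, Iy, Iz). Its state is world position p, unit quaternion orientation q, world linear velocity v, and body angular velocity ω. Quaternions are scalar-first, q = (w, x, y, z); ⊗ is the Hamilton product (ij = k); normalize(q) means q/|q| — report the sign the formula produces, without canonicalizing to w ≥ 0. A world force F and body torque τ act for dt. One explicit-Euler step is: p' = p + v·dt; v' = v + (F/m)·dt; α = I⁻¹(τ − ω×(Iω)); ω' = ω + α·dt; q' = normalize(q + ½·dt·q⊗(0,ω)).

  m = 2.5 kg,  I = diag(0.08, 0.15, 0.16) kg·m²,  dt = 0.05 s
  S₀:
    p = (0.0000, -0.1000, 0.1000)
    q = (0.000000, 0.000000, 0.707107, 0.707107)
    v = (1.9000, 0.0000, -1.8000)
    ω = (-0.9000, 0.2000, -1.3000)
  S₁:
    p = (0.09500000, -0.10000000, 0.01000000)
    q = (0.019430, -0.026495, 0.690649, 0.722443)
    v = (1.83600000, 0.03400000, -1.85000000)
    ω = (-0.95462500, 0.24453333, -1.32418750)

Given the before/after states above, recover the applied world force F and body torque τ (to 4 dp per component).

F = (-3.2000, 1.7000, -2.5000)
τ = (-0.0900, 0.0400, -0.0900)

Δω = ω₁−ω₀ = (-0.05462500, 0.04453333, -0.02418750)
gyro term ω₀×Iω₀ = (-0.0026, -0.0936, -0.0126)
τ = I·(Δω/dt) + ω₀×(Iω₀) = (-0.0900, 0.0400, -0.0900)
Δv = v₁−v₀ = (-0.06400000, 0.03400000, -0.05000000)
applied force F = (-3.2000, 1.7000, -2.5000)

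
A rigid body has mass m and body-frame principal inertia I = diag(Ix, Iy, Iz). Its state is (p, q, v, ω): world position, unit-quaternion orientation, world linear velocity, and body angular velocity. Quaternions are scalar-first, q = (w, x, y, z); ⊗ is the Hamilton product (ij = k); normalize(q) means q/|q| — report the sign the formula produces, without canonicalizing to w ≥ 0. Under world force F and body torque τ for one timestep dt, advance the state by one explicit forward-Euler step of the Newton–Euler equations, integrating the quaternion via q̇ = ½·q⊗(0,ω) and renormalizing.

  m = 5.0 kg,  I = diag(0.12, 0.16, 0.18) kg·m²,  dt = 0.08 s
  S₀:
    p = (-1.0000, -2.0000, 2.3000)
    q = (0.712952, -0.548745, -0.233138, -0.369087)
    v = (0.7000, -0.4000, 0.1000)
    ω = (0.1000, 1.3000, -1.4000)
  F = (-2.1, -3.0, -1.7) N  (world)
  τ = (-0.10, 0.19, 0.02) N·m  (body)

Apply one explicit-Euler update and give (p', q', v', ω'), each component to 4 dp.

p' = (-0.9440, -2.0320, 2.3080)
q' = (0.7045, -0.5121, -0.2276, -0.4353)
v' = (0.6664, -0.4480, 0.0728)
ω' = (0.0576, 1.3908, -1.3934)

linear accel F/m = (-0.4200, -0.6000, -0.3400)
new position p' = (-0.9440, -2.0320, 2.3080)
v + (F/m)dt = (0.6664, -0.4480, 0.0728)
precession coupling ω×(Iω) = (-0.0364, 0.0084, 0.0052)
(τ − ω×Iω)/I = (-0.5300, 1.1350, 0.0822)
ω' = ω + α·dt = (0.0576, 1.3908, -1.3934)
Hamilton product q⊗(0,ω) = (-0.1587679, 0.8775015, 0.1216859, -1.6881875)
q + ½dt·q⊗(0,ω), renormalized = (0.7045, -0.5121, -0.2276, -0.4353)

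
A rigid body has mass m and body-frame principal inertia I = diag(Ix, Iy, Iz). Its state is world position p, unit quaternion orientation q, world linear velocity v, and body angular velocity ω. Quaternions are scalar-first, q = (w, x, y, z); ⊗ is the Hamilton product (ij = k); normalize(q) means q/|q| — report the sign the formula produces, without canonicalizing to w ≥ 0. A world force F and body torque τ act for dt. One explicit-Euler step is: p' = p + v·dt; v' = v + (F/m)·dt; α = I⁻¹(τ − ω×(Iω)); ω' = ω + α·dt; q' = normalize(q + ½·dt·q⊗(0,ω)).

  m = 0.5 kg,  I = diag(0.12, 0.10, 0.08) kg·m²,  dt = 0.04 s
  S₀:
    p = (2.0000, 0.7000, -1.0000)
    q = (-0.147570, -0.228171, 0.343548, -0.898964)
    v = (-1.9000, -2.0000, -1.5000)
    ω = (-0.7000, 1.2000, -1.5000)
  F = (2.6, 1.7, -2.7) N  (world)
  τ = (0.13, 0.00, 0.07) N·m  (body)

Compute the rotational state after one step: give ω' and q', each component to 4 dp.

α = I⁻¹(τ − ω×Iω) = (0.7833, -0.4200, 0.6650)
new body rate ω' = (-0.6687, 1.1832, -1.4734)
Hamilton product q⊗(0,ω) = (-1.9204233, 0.6667338, 0.1099343, 0.1880334)
q + ½dt·q⊗(0,ω), renormalized = (-0.1858, -0.2147, 0.3455, -0.8945)

ω' = (-0.6687, 1.1832, -1.4734)
q' = (-0.1858, -0.2147, 0.3455, -0.8945)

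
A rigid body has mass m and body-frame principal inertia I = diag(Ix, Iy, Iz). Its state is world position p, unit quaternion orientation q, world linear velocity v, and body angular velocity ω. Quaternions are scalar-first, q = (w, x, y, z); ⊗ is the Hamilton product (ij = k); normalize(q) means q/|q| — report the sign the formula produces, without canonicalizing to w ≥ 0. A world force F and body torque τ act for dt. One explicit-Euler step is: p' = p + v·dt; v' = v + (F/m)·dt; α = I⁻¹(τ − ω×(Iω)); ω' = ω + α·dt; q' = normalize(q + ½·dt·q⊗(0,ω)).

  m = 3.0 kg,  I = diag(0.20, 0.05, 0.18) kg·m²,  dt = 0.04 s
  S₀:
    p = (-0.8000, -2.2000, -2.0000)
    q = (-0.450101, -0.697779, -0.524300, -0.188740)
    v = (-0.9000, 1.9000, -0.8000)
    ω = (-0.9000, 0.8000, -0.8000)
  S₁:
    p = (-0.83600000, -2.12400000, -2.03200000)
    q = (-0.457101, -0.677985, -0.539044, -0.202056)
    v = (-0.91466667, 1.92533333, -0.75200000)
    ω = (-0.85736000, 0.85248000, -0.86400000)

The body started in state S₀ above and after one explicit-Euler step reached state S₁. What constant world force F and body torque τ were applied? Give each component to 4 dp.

Δω = ω₁−ω₀ = (0.04264000, 0.05248000, -0.06400000)
gyro term ω₀×Iω₀ = (-0.0832, 0.0144, 0.1080)
applied torque τ = (0.1300, 0.0800, -0.1800)
Δv = v₁−v₀ = (-0.01466667, 0.02533333, 0.04800000)
F = m·Δv/dt = (-1.1000, 1.9000, 3.6000)

F = (-1.1000, 1.9000, 3.6000)
τ = (0.1300, 0.0800, -0.1800)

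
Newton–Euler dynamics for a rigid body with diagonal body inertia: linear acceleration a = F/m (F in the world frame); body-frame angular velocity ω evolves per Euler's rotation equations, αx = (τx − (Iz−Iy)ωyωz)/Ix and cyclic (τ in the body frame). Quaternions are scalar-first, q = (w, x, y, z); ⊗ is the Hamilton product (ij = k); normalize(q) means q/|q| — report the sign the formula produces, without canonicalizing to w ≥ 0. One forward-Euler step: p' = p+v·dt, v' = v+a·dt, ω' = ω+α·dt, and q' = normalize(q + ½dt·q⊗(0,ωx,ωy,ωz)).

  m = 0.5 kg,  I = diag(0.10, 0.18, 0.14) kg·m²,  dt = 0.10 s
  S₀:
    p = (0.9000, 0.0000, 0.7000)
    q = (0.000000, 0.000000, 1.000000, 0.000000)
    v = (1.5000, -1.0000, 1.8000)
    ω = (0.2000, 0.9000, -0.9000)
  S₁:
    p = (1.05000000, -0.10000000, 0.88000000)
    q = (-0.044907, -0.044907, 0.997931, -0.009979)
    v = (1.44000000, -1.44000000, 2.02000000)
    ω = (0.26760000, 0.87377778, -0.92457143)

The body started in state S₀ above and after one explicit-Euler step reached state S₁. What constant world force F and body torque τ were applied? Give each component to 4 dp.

F = (-0.3000, -2.2000, 1.1000)
τ = (0.1000, -0.0400, -0.0200)

rate change Δω = (0.06760000, -0.02622222, -0.02457143)
gyro term ω₀×Iω₀ = (0.0324, 0.0072, 0.0144)
I·α + gyro = (0.1000, -0.0400, -0.0200)
v₁ − v₀ = (-0.06000000, -0.44000000, 0.22000000)
applied force F = (-0.3000, -2.2000, 1.1000)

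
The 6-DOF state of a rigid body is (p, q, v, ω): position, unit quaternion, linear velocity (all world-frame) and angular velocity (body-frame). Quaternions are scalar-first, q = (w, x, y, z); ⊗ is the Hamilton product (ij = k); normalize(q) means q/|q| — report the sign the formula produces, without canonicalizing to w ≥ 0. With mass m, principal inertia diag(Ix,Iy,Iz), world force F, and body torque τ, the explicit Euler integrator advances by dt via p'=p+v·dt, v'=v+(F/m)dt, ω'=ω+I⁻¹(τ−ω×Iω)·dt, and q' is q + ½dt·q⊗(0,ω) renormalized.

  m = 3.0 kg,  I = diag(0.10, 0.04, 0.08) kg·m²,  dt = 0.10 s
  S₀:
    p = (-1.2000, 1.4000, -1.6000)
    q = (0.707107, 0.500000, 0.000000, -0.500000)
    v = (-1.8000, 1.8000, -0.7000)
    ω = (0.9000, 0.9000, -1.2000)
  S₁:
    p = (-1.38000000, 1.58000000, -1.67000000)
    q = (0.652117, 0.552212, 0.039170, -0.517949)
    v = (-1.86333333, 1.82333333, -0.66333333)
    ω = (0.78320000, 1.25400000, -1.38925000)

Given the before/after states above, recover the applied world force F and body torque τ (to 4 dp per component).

Δω = ω₁−ω₀ = (-0.11680000, 0.35400000, -0.18925000)
ω₀×(Iω₀) = (-0.0432, -0.0216, -0.0486)
τ = I·(Δω/dt) + ω₀×(Iω₀) = (-0.1600, 0.1200, -0.2000)
v₁ − v₀ = (-0.06333333, 0.02333333, 0.03666667)
m·(v₁−v₀)/dt = (-1.9000, 0.7000, 1.1000)

F = (-1.9000, 0.7000, 1.1000)
τ = (-0.1600, 0.1200, -0.2000)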